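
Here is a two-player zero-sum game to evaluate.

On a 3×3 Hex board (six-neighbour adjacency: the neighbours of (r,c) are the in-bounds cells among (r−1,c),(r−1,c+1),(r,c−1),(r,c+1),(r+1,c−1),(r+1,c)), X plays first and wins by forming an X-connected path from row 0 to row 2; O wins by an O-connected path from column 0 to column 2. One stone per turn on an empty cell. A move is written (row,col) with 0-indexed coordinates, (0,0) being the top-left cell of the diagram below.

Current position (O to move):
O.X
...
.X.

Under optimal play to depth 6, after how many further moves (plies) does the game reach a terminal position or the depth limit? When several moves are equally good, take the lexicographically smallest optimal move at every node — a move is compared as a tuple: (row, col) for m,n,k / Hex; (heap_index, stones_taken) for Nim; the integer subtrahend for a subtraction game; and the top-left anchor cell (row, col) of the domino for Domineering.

p1 O@[O.X/.../.X.]: (0,1)[OOX/.../.X.]-1* (1,0)[O.X/O../.X.]-1 (1,1)[O.X/.O./.X.]-1 (1,2)[O.X/..O/.X.]-1 (2,0)[O.X/.../OX.]-1 (2,2)[O.X/.../.XO]-1
p2 X@[OOX/.../.X.]: (1,0)[OOX/X../.X.]+1* (1,1)[OOX/.X./.X.]+1 (1,2)[OOX/..X/.X.]+1 (2,0)[OOX/.../XX.]+1 (2,2)[OOX/.../.XX]+1
p3 O@[OOX/X../.X.]: (1,1)[OOX/XO./.X.]-1* (1,2)[OOX/X.O/.X.]-1 (2,0)[OOX/X../OX.]-1 (2,2)[OOX/X../.XO]-1
p4 X@[OOX/XO./.X.]: (1,2)[OOX/XOX/.X.]+1* (2,0)[OOX/XO./XX.]-1 (2,2)[OOX/XO./.XX]-1
p5 O@[OOX/XOX/.X.] terminal -1; root [O.X/.../.X.] d6

PV length from [O.X/.../.X.]: 4 plies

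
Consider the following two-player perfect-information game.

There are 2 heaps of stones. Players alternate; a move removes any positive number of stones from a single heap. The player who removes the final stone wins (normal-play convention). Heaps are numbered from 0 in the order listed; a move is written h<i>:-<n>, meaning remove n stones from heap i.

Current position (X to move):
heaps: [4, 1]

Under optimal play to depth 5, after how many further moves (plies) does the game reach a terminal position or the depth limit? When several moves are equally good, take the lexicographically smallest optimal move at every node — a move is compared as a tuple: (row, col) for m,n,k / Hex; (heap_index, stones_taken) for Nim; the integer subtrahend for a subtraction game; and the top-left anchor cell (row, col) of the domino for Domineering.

PV length from [(4,1)]: 3 plies

p1 X@[(4,1)]: h0:-1[(3,1)]-1 h0:-2[(2,1)]-1 h0:-3[(1,1)]+1* h0:-4[(0,1)]-1 h1:-1[(4,0)]-1
p2 O@[(1,1)]: h0:-1[(0,1)]-1* h1:-1[(1,0)]-1
p3 X@[(0,1)]: h1:-1[(0,0)]+1*
p4 O@[(0,0)] terminal -1; root [(4,1)] d5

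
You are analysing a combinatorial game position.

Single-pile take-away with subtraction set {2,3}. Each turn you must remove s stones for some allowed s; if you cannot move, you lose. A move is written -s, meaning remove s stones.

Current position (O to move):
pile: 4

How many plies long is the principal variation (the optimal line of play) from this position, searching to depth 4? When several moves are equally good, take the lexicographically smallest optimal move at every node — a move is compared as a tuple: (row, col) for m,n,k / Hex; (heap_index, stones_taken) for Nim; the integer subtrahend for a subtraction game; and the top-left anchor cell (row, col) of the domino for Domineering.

[4] O move#1: -2:-1/2, -3:+1/1*
[1] end (terminal -1, X#2); searched 4 to 4

PV length from [4]: 1 ply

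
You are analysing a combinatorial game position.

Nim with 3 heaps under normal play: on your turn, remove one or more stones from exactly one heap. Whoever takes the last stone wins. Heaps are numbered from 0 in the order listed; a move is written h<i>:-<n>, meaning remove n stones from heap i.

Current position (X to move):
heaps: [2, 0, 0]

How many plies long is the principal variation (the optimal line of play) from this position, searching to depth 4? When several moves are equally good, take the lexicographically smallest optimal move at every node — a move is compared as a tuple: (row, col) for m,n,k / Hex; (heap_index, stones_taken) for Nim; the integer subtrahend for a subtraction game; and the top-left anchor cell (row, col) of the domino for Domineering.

PV length from [(2,0,0)]: 1 ply

p1 X@[(2,0,0)]: h0:-1[(1,0,0)]-1 h0:-2[(0,0,0)]+1*
p2 O@[(0,0,0)] terminal -1; root [(2,0,0)] d4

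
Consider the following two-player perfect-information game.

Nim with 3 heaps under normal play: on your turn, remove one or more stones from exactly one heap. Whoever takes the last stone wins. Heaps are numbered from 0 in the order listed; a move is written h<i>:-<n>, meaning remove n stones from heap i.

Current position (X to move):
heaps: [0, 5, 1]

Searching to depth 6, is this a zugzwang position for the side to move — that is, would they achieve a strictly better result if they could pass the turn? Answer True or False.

zugzwang((0,5,1), X) = False

[(0,5,1)] X move#1: h1:-1:-1/(0,4,1), h1:-2:-1/(0,3,1), h1:-3:-1/(0,2,1), h1:-4:+1/(0,1,1)*, h1:-5:-1/(0,0,1), h2:-1:-1/(0,5,0)
[(0,1,1)] O move#2: h1:-1:-1/(0,0,1)*, h2:-1:-1/(0,1,0)
[(0,0,1)] X move#3: h2:-1:+1/(0,0,0)*
[(0,0,0)] end (terminal -1, O#4); searched (0,5,1) to 6
if X skipped the turn, O would face:
~ [(0,5,1)] O move#1: h1:-1:-1/(0,4,1), h1:-2:-1/(0,3,1), h1:-3:-1/(0,2,1), h1:-4:+1/(0,1,1)*, h1:-5:-1/(0,0,1), h2:-1:-1/(0,5,0)
~ [(0,1,1)] X move#2: h1:-1:-1/(0,0,1)*, h2:-1:-1/(0,1,0)
~ [(0,0,1)] O move#3: h2:-1:+1/(0,0,0)*
~ [(0,0,0)] end (terminal -1, X#4); searched (0,5,1) to 6
compare (X): move=+1 vs pass=-1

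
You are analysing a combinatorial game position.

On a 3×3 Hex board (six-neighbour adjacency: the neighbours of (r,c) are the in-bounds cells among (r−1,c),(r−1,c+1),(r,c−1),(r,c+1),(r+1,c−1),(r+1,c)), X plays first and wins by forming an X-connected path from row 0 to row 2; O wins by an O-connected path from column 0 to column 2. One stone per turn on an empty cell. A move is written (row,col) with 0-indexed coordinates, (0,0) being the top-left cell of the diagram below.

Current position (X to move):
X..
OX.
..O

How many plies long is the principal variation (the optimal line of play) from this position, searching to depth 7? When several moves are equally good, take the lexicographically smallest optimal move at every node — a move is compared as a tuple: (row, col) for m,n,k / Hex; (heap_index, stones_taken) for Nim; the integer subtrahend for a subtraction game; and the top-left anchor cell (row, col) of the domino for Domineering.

ply 1, X at X../OX./..O | (0,1)=+1→XX./OX./..O*; (0,2)=+1→X.X/OX./..O; (1,2)=+1→X../OXX/..O; (2,0)=+1→X../OX./X.O; (2,1)=+1→X../OX./.XO
ply 2, O at XX./OX./..O | (0,2)=-1→XXO/OX./..O*; (1,2)=-1→XX./OXO/..O; (2,0)=-1→XX./OX./O.O; (2,1)=-1→XX./OX./.OO
ply 3, X at XXO/OX./..O | (1,2)=+1→XXO/OXX/..O*; (2,0)=+1→XXO/OX./X.O; (2,1)=+1→XXO/OX./.XO
ply 4, O at XXO/OXX/..O | (2,0)=-1→XXO/OXX/O.O*; (2,1)=-1→XXO/OXX/.OO
ply 5, X at XXO/OXX/O.O | (2,1)=+1→XXO/OXX/OXO*
ply 6: XXO/OXX/OXO is terminal -1 (O); from X../OX./..O depth 7

PV length from [X../OX./..O]: 5 plies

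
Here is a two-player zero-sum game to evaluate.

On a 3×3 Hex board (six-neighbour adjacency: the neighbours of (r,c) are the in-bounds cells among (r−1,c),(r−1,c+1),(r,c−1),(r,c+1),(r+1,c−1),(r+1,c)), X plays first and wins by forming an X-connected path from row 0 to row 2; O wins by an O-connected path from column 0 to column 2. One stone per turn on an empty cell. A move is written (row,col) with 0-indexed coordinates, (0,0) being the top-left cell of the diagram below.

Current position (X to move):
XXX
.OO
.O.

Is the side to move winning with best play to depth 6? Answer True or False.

X winning at [XXX/.OO/.O.]: False

[XXX/.OO/.O.] X move#1: (1,0):-1/XXX/XOO/.O.*, (2,0):-1/XXX/.OO/XO., (2,2):-1/XXX/.OO/.OX
[XXX/XOO/.O.] O move#2: (2,0):+1/XXX/XOO/OO.*, (2,2):-1/XXX/XOO/.OO
[XXX/XOO/OO.] end (terminal -1, X#3); searched XXX/.OO/.O. to 6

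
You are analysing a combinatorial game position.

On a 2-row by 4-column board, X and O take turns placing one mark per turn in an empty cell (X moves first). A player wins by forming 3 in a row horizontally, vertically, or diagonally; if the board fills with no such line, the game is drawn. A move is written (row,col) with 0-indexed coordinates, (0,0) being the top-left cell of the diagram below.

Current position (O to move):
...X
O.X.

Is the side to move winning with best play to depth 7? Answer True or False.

O winning at [...X/O.X.]: False

[...X/O.X.] O move#1: (0,0):+0/O..X/O.X.*, (0,1):+0/.O.X/O.X., (0,2):+0/..OX/O.X., (1,1):+0/...X/OOX., (1,3):+0/...X/O.XO
[O..X/O.X.] X move#2: (0,1):+0/OX.X/O.X.*, (0,2):+0/O.XX/O.X., (1,1):+0/O..X/OXX., (1,3):+0/O..X/O.XX
[OX.X/O.X.] O move#3: (0,2):+0/OXOX/O.X.*, (1,1):-1/OX.X/OOX., (1,3):-1/OX.X/O.XO
[OXOX/O.X.] X move#4: (1,1):+0/OXOX/OXX.*, (1,3):+0/OXOX/O.XX
[OXOX/OXX.] O move#5: (1,3):+0/OXOX/OXXO*
[OXOX/OXXO] end (terminal +0, X#6); searched ...X/O.X. to 7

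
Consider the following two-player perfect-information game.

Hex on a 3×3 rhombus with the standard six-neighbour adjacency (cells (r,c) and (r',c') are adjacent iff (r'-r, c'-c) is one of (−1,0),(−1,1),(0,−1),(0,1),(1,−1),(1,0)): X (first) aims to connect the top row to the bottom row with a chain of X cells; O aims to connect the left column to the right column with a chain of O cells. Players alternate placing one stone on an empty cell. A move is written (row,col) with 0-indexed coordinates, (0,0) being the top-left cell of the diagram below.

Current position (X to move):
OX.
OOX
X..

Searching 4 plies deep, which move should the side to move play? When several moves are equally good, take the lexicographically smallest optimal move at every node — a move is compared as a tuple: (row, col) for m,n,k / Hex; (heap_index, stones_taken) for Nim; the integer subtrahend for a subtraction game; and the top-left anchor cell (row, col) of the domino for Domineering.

X's best at [OX./OOX/X..]: (0,2)

[OX./OOX/X..] X move#1: (0,2):+1/OXX/OOX/X..*, (2,1):-1/OX./OOX/XX., (2,2):-1/OX./OOX/X.X
[OXX/OOX/X..] O move#2: (2,1):-1/OXX/OOX/XO.*, (2,2):-1/OXX/OOX/X.O
[OXX/OOX/XO.] X move#3: (2,2):+1/OXX/OOX/XOX*
[OXX/OOX/XOX] end (terminal -1, O#4); searched OX./OOX/X.. to 4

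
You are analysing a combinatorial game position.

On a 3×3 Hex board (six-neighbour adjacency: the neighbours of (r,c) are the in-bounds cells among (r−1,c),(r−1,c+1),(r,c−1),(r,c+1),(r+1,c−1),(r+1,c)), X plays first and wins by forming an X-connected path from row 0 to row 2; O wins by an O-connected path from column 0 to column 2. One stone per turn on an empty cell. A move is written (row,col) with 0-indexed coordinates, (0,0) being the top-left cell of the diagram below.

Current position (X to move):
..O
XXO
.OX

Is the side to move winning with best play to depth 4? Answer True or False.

X winning at [..O/XXO/.OX]: True

p1 X@[..O/XXO/.OX]: (0,0)[X.O/XXO/.OX]-1 (0,1)[.XO/XXO/.OX]-1 (2,0)[..O/XXO/XOX]+1*
p2 O@[..O/XXO/XOX]: (0,0)[O.O/XXO/XOX]-1* (0,1)[.OO/XXO/XOX]-1
p3 X@[O.O/XXO/XOX]: (0,1)[OXO/XXO/XOX]+1*
p4 O@[OXO/XXO/XOX] terminal -1; root [..O/XXO/.OX] d4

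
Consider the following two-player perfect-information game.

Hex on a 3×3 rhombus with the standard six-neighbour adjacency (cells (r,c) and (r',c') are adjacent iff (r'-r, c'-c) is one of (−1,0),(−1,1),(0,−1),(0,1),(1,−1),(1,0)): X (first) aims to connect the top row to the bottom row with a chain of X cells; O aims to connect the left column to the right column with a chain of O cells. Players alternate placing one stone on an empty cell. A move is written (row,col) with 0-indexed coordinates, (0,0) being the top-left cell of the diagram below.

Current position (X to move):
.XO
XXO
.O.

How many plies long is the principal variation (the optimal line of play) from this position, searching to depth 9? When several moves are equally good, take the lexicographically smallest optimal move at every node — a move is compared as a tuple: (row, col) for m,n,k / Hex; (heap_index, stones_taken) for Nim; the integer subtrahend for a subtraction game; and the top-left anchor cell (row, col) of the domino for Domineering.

ply 1, X at .XO/XXO/.O. | (0,0)=-1→XXO/XXO/.O.; (2,0)=+1→.XO/XXO/XO.*; (2,2)=-1→.XO/XXO/.OX
ply 2: .XO/XXO/XO. is terminal -1 (O); from .XO/XXO/.O. depth 9

PV length from [.XO/XXO/.O.]: 1 ply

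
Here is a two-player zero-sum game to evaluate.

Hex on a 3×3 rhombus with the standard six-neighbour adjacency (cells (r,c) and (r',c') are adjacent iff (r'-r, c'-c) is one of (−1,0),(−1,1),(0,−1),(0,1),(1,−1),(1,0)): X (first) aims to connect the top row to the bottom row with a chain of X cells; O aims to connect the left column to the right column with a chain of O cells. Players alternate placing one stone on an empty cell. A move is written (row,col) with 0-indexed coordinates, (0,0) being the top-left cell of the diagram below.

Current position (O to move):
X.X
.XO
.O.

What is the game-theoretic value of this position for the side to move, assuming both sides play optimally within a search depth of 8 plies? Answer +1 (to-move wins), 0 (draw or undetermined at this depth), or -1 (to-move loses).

value(X.X/.XO/.O., O) = +1

[X.X/.XO/.O.] O move#1: (0,1):-1/XOX/.XO/.O., (1,0):-1/X.X/OXO/.O., (2,0):+1/X.X/.XO/OO.*, (2,2):-1/X.X/.XO/.OO
[X.X/.XO/OO.] end (terminal -1, X#2); searched X.X/.XO/.O. to 8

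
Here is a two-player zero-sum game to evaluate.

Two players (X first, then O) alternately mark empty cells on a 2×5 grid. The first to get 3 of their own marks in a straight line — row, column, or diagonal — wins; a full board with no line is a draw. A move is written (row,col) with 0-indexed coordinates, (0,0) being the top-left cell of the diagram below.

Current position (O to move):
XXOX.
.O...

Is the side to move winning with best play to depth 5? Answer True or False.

O winning at [XXOX./.O...]: True

ply 1, O at XXOX./.O... | (0,4)=+0→XXOXO/.O...; (1,0)=+0→XXOX./OO...; (1,2)=+1→XXOX./.OO..*; (1,3)=+0→XXOX./.O.O.; (1,4)=+0→XXOX./.O..O
ply 2, X at XXOX./.OO.. | (0,4)=-1→XXOXX/.OO..*; (1,0)=-1→XXOX./XOO..; (1,3)=-1→XXOX./.OOX.; (1,4)=-1→XXOX./.OO.X
ply 3, O at XXOXX/.OO.. | (1,0)=+1→XXOXX/OOO..*; (1,3)=+1→XXOXX/.OOO.; (1,4)=+1→XXOXX/.OO.O
ply 4: XXOXX/OOO.. is terminal -1 (X); from XXOX./.O... depth 5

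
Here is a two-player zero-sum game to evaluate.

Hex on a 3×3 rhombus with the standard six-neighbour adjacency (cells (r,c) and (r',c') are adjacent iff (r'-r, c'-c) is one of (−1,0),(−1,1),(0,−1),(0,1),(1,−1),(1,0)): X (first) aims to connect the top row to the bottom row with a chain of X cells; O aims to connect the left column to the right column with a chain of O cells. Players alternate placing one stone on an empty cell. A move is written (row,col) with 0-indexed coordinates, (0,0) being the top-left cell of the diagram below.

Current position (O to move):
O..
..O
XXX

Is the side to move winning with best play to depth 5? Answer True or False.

O winning at [O../..O/XXX]: True

p1 O@[O../..O/XXX]: (0,1)[OO./..O/XXX]+1* (0,2)[O.O/..O/XXX]-1 (1,0)[O../O.O/XXX]-1 (1,1)[O../.OO/XXX]+1
p2 X@[OO./..O/XXX]: (0,2)[OOX/..O/XXX]-1* (1,0)[OO./X.O/XXX]-1 (1,1)[OO./.XO/XXX]-1
p3 O@[OOX/..O/XXX]: (1,0)[OOX/O.O/XXX]-1 (1,1)[OOX/.OO/XXX]+1*
p4 X@[OOX/.OO/XXX] terminal -1; root [O../..O/XXX] d5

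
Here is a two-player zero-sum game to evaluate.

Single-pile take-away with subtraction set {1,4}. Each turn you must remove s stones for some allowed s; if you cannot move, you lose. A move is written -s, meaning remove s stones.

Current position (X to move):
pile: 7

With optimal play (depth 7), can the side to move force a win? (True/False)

X winning at [7]: False

p1 X@[7]: -1[6]-1* -4[3]-1
p2 O@[6]: -1[5]+1* -4[2]+1
p3 X@[5]: -1[4]-1* -4[1]-1
p4 O@[4]: -1[3]-1 -4[0]+1*
p5 X@[0] terminal -1; root [7] d7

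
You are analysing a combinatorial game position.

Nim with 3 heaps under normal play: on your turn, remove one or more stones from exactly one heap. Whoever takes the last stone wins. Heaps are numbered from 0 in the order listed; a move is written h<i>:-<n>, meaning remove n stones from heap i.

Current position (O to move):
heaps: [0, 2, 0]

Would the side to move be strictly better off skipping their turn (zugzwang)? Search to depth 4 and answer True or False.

zugzwang((0,2,0), O) = False

[(0,2,0)] O move#1: h1:-1:-1/(0,1,0), h1:-2:+1/(0,0,0)*
[(0,0,0)] end (terminal -1, X#2); searched (0,2,0) to 4
suppose O passes — search the same position with X to move:
pass> [(0,2,0)] X move#1: h1:-1:-1/(0,1,0), h1:-2:+1/(0,0,0)*
pass> [(0,0,0)] end (terminal -1, O#2); searched (0,2,0) to 4
for O: play +1, pass -1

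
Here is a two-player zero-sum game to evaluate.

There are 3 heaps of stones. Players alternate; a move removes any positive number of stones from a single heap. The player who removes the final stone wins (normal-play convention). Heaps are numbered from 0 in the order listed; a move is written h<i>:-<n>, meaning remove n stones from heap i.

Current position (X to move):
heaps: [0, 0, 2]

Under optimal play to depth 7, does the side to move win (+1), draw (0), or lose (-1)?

value((0,0,2), X) = +1

ply 1, X at (0,0,2) | h2:-1=-1→(0,0,1); h2:-2=+1→(0,0,0)*
ply 2: (0,0,0) is terminal -1 (O); from (0,0,2) depth 7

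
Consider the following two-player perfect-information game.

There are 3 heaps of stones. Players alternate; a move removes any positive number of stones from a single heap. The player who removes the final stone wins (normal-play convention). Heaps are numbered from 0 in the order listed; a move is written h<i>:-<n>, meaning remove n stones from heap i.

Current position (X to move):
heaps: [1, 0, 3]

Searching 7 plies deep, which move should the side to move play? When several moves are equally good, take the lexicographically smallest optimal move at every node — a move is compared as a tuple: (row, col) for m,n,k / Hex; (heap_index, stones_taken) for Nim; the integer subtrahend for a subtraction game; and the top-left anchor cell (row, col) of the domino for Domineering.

ply 1, X at (1,0,3) | h0:-1=-1→(0,0,3); h2:-1=-1→(1,0,2); h2:-2=+1→(1,0,1)*; h2:-3=-1→(1,0,0)
ply 2, O at (1,0,1) | h0:-1=-1→(0,0,1)*; h2:-1=-1→(1,0,0)
ply 3, X at (0,0,1) | h2:-1=+1→(0,0,0)*
ply 4: (0,0,0) is terminal -1 (O); from (1,0,3) depth 7

X's best at [(1,0,3)]: h2:-2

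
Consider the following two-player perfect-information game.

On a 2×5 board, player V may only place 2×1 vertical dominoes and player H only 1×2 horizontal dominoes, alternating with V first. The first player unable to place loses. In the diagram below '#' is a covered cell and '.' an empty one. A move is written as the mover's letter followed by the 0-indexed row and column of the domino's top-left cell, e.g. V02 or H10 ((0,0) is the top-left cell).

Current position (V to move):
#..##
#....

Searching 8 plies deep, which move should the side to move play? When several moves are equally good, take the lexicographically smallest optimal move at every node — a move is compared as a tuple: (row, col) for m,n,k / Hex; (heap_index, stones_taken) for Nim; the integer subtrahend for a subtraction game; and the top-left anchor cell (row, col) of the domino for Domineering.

V's best at [#..##/#....]: V02

p1 V@[#..##/#....]: V01[##.##/##...]-1 V02[#.###/#.#..]+1*
p2 H@[#.###/#.#..]: H13[#.###/#.###]-1*
p3 V@[#.###/#.###]: V01[#####/#####]+1*
p4 H@[#####/#####] terminal -1; root [#..##/#....] d8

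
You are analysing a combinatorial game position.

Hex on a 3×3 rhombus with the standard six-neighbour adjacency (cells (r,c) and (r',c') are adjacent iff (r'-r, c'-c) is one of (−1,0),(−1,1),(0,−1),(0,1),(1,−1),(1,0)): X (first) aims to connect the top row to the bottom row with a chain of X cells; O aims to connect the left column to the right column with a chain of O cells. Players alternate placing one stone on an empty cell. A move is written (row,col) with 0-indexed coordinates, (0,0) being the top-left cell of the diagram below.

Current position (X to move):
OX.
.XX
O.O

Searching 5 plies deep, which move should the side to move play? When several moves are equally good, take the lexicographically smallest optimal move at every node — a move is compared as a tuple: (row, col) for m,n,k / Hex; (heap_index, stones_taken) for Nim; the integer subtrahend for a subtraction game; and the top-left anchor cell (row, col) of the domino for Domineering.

X's best at [OX./.XX/O.O]: (2,1)

[OX./.XX/O.O] X move#1: (0,2):-1/OXX/.XX/O.O, (1,0):-1/OX./XXX/O.O, (2,1):+1/OX./.XX/OXO*
[OX./.XX/OXO] end (terminal -1, O#2); searched OX./.XX/O.O to 5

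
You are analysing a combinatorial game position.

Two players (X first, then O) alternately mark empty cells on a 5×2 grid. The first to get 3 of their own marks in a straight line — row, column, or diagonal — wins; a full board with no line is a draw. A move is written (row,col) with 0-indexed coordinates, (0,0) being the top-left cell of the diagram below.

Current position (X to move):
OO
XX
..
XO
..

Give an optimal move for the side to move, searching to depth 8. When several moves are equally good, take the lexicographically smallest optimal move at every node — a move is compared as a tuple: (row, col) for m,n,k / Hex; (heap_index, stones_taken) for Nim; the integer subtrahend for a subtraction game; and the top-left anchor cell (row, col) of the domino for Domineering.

[OO/XX/../XO/..] X move#1: (2,0):+1/OO/XX/X./XO/..*, (2,1):+0/OO/XX/.X/XO/.., (4,0):+0/OO/XX/../XO/X., (4,1):+0/OO/XX/../XO/.X
[OO/XX/X./XO/..] end (terminal -1, O#2); searched OO/XX/../XO/.. to 8

X's best at [OO/XX/../XO/..]: (2,0)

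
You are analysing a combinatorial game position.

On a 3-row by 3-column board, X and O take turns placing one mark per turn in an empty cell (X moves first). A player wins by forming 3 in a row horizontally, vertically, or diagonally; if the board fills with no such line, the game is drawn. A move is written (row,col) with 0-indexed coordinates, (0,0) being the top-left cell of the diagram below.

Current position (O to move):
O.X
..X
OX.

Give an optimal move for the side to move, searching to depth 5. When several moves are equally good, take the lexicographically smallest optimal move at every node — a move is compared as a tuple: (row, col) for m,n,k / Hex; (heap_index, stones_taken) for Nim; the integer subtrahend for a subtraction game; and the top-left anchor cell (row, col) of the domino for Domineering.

O's best at [O.X/..X/OX.]: (1,0)

p1 O@[O.X/..X/OX.]: (0,1)[OOX/..X/OX.]-1 (1,0)[O.X/O.X/OX.]+1* (1,1)[O.X/.OX/OX.]-1 (2,2)[O.X/..X/OXO]+1
p2 X@[O.X/O.X/OX.] terminal -1; root [O.X/..X/OX.] d5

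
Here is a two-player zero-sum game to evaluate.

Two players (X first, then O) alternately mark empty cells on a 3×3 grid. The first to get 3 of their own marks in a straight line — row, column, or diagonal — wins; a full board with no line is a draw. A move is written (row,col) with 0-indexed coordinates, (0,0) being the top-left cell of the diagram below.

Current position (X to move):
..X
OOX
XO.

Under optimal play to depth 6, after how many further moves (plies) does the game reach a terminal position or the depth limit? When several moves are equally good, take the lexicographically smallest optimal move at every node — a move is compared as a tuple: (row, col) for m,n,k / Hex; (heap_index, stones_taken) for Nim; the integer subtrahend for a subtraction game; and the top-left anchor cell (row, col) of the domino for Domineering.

PV length from [..X/OOX/XO.]: 3 plies

[..X/OOX/XO.] X move#1: (0,0):-1/X.X/OOX/XO., (0,1):+1/.XX/OOX/XO.*, (2,2):+1/..X/OOX/XOX
[.XX/OOX/XO.] O move#2: (0,0):-1/OXX/OOX/XO.*, (2,2):-1/.XX/OOX/XOO
[OXX/OOX/XO.] X move#3: (2,2):+1/OXX/OOX/XOX*
[OXX/OOX/XOX] end (terminal -1, O#4); searched ..X/OOX/XO. to 6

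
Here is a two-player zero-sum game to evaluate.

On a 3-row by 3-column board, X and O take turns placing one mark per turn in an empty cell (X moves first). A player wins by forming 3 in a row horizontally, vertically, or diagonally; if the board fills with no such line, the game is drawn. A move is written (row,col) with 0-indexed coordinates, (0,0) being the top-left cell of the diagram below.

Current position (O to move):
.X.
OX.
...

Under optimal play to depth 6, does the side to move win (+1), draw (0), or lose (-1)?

p1 O@[.X./OX./...]: (0,0)[OX./OX./...]-1* (0,2)[.XO/OX./...]-1 (1,2)[.X./OXO/...]-1 (2,0)[.X./OX./O..]-1 (2,1)[.X./OX./.O.]-1 (2,2)[.X./OX./..O]-1
p2 X@[OX./OX./...]: (0,2)[OXX/OX./...]-1 (1,2)[OX./OXX/...]-1 (2,0)[OX./OX./X..]+1* (2,1)[OX./OX./.X.]+1 (2,2)[OX./OX./..X]-1
p3 O@[OX./OX./X..]: (0,2)[OXO/OX./X..]-1* (1,2)[OX./OXO/X..]-1 (2,1)[OX./OX./XO.]-1 (2,2)[OX./OX./X.O]-1
p4 X@[OXO/OX./X..]: (1,2)[OXO/OXX/X..]+0 (2,1)[OXO/OX./XX.]+1* (2,2)[OXO/OX./X.X]+0
p5 O@[OXO/OX./XX.] terminal -1; root [.X./OX./...] d6

value(.X./OX./..., O) = -1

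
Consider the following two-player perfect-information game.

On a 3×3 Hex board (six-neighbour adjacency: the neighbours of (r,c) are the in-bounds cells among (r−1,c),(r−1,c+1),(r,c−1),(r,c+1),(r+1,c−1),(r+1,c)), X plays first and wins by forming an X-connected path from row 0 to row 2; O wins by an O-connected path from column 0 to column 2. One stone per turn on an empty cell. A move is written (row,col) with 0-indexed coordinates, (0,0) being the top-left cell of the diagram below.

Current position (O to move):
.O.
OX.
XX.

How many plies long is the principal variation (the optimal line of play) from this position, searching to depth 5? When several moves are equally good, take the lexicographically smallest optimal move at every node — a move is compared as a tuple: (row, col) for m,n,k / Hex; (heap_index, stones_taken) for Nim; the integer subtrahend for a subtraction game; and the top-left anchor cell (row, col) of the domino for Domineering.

ply 1, O at .O./OX./XX. | (0,0)=-1→OO./OX./XX.; (0,2)=+1→.OO/OX./XX.*; (1,2)=-1→.O./OXO/XX.; (2,2)=-1→.O./OX./XXO
ply 2: .OO/OX./XX. is terminal -1 (X); from .O./OX./XX. depth 5

PV length from [.O./OX./XX.]: 1 ply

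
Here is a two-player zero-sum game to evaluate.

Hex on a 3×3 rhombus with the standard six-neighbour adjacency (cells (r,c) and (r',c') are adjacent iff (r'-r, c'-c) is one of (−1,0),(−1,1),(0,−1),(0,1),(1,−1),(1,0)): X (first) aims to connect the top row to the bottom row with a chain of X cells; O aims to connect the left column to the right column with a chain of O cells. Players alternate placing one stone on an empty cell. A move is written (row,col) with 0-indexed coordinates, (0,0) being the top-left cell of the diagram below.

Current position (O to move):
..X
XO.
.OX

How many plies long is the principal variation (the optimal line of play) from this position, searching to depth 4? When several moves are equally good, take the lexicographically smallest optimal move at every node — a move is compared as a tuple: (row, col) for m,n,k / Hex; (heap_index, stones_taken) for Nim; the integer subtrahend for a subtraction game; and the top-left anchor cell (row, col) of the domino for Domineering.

PV length from [..X/XO./.OX]: 4 plies

[..X/XO./.OX] O move#1: (0,0):-1/O.X/XO./.OX*, (0,1):-1/.OX/XO./.OX, (1,2):-1/..X/XOO/.OX, (2,0):-1/..X/XO./OOX
[O.X/XO./.OX] X move#2: (0,1):+1/OXX/XO./.OX*, (1,2):+1/O.X/XOX/.OX, (2,0):+1/O.X/XO./XOX
[OXX/XO./.OX] O move#3: (1,2):-1/OXX/XOO/.OX*, (2,0):-1/OXX/XO./OOX
[OXX/XOO/.OX] X move#4: (2,0):+1/OXX/XOO/XOX*
[OXX/XOO/XOX] end (terminal -1, O#5); searched ..X/XO./.OX to 4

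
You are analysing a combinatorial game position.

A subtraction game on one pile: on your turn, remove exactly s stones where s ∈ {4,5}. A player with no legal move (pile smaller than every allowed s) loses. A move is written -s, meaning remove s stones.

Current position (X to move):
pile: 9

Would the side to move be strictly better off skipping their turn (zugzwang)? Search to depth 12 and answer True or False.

zugzwang(9, X) = True

p1 X@[9]: -4[5]-1* -5[4]-1
p2 O@[5]: -4[1]+1* -5[0]+1
p3 X@[1] terminal -1; root [9] d12
if X skipped the turn, O would face:
~ p1 O@[9]: -4[5]-1* -5[4]-1
~ p2 X@[5]: -4[1]+1* -5[0]+1
~ p3 O@[1] terminal -1; root [9] d12
compare (X): move=-1 vs pass=+1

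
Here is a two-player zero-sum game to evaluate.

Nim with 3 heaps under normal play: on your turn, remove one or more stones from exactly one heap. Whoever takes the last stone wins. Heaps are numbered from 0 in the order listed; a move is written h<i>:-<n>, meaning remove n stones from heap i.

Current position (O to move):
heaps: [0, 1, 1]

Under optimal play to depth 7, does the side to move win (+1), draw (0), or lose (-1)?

p1 O@[(0,1,1)]: h1:-1[(0,0,1)]-1* h2:-1[(0,1,0)]-1
p2 X@[(0,0,1)]: h2:-1[(0,0,0)]+1*
p3 O@[(0,0,0)] terminal -1; root [(0,1,1)] d7

value((0,1,1), O) = -1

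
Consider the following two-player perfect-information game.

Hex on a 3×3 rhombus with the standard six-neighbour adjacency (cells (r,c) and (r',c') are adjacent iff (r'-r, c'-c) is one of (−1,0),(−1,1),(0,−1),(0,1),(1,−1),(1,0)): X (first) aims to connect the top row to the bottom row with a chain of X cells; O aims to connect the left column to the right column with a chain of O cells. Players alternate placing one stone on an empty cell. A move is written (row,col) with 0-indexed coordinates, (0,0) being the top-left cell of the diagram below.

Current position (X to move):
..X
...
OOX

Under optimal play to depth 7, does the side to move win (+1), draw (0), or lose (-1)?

[..X/.../OOX] X move#1: (0,0):-1/X.X/.../OOX, (0,1):-1/.XX/.../OOX, (1,0):-1/..X/X../OOX, (1,1):-1/..X/.X./OOX, (1,2):+1/..X/..X/OOX*
[..X/..X/OOX] end (terminal -1, O#2); searched ..X/.../OOX to 7

value(..X/.../OOX, X) = +1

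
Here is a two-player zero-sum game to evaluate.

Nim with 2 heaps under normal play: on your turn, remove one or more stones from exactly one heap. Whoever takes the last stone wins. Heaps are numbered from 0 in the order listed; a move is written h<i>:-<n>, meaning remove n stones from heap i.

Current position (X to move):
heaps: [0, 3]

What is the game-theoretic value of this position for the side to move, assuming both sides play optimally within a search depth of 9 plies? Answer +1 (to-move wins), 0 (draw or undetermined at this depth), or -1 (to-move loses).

ply 1, X at (0,3) | h1:-1=-1→(0,2); h1:-2=-1→(0,1); h1:-3=+1→(0,0)*
ply 2: (0,0) is terminal -1 (O); from (0,3) depth 9

value((0,3), X) = +1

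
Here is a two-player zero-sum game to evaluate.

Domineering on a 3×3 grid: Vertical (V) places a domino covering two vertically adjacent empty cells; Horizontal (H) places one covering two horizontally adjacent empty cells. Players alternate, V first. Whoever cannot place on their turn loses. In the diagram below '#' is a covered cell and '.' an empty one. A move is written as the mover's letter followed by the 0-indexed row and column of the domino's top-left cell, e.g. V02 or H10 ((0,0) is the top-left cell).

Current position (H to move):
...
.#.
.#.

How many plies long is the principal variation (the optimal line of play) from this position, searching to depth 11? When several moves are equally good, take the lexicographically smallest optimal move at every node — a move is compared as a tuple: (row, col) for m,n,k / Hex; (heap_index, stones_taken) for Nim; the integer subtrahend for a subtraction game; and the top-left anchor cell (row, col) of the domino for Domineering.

ply 1, H at .../.#./.#. | H00=-1→##./.#./.#.*; H01=-1→.##/.#./.#.
ply 2, V at ##./.#./.#. | V02=+1→###/.##/.#.*; V10=+1→##./##./##.; V12=+1→##./.##/.##
ply 3: ###/.##/.#. is terminal -1 (H); from .../.#./.#. depth 11

PV length from [.../.#./.#.]: 2 plies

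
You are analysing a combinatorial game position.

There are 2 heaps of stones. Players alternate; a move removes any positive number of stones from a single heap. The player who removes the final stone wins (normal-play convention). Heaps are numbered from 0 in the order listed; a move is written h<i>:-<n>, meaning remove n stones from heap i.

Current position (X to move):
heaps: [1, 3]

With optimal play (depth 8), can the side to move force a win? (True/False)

ply 1, X at (1,3) | h0:-1=-1→(0,3); h1:-1=-1→(1,2); h1:-2=+1→(1,1)*; h1:-3=-1→(1,0)
ply 2, O at (1,1) | h0:-1=-1→(0,1)*; h1:-1=-1→(1,0)
ply 3, X at (0,1) | h1:-1=+1→(0,0)*
ply 4: (0,0) is terminal -1 (O); from (1,3) depth 8

X winning at [(1,3)]: True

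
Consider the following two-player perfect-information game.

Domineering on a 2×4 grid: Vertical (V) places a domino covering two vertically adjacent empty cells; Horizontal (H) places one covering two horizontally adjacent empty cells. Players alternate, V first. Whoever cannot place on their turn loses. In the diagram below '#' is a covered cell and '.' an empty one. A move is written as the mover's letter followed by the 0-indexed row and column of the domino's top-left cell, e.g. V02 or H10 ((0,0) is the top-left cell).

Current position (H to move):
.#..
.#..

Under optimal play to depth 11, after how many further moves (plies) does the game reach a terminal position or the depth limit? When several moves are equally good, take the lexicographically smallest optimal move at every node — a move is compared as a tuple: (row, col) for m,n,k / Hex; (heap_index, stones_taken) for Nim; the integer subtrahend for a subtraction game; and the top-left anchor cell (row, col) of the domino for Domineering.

[.#../.#..] H move#1: H02:+1/.###/.#..*, H12:+1/.#../.###
[.###/.#..] V move#2: V00:-1/####/##..*
[####/##..] H move#3: H12:+1/####/####*
[####/####] end (terminal -1, V#4); searched .#../.#.. to 11

PV length from [.#../.#..]: 3 plies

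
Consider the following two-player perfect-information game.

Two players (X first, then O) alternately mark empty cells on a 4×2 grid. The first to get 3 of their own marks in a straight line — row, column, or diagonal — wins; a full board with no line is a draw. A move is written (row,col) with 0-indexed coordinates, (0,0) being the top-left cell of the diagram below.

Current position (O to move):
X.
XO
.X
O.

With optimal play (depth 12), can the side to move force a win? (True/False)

[X./XO/.X/O.] O move#1: (0,1):-1/XO/XO/.X/O., (2,0):+0/X./XO/OX/O.*, (3,1):-1/X./XO/.X/OO
[X./XO/OX/O.] X move#2: (0,1):+0/XX/XO/OX/O.*, (3,1):+0/X./XO/OX/OX
[XX/XO/OX/O.] O move#3: (3,1):+0/XX/XO/OX/OO*
[XX/XO/OX/OO] end (terminal +0, X#4); searched X./XO/.X/O. to 12

O winning at [X./XO/.X/O.]: False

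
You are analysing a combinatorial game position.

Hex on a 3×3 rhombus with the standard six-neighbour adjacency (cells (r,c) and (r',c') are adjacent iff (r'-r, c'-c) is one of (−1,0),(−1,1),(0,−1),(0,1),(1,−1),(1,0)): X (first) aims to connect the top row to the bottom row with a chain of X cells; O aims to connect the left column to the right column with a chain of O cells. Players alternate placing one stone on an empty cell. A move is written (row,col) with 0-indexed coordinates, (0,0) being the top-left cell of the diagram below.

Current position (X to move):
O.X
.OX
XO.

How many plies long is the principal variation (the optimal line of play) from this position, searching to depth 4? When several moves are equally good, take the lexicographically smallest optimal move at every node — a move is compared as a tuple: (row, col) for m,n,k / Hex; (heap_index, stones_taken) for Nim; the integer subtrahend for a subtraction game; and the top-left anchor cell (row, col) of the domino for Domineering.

PV length from [O.X/.OX/XO.]: 3 plies

ply 1, X at O.X/.OX/XO. | (0,1)=+1→OXX/.OX/XO.*; (1,0)=+1→O.X/XOX/XO.; (2,2)=+1→O.X/.OX/XOX
ply 2, O at OXX/.OX/XO. | (1,0)=-1→OXX/OOX/XO.*; (2,2)=-1→OXX/.OX/XOO
ply 3, X at OXX/OOX/XO. | (2,2)=+1→OXX/OOX/XOX*
ply 4: OXX/OOX/XOX is terminal -1 (O); from O.X/.OX/XO. depth 4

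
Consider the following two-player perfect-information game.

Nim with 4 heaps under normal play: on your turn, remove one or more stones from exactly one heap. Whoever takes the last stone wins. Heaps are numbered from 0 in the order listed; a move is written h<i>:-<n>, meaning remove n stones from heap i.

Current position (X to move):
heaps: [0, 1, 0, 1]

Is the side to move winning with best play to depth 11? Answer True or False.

ply 1, X at (0,1,0,1) | h1:-1=-1→(0,0,0,1)*; h3:-1=-1→(0,1,0,0)
ply 2, O at (0,0,0,1) | h3:-1=+1→(0,0,0,0)*
ply 3: (0,0,0,0) is terminal -1 (X); from (0,1,0,1) depth 11

X winning at [(0,1,0,1)]: False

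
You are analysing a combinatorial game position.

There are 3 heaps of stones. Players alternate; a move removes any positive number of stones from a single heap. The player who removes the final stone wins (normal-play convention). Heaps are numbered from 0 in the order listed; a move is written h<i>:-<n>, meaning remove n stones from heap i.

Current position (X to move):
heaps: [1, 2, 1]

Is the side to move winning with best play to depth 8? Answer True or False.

X winning at [(1,2,1)]: True

[(1,2,1)] X move#1: h0:-1:-1/(0,2,1), h1:-1:-1/(1,1,1), h1:-2:+1/(1,0,1)*, h2:-1:-1/(1,2,0)
[(1,0,1)] O move#2: h0:-1:-1/(0,0,1)*, h2:-1:-1/(1,0,0)
[(0,0,1)] X move#3: h2:-1:+1/(0,0,0)*
[(0,0,0)] end (terminal -1, O#4); searched (1,2,1) to 8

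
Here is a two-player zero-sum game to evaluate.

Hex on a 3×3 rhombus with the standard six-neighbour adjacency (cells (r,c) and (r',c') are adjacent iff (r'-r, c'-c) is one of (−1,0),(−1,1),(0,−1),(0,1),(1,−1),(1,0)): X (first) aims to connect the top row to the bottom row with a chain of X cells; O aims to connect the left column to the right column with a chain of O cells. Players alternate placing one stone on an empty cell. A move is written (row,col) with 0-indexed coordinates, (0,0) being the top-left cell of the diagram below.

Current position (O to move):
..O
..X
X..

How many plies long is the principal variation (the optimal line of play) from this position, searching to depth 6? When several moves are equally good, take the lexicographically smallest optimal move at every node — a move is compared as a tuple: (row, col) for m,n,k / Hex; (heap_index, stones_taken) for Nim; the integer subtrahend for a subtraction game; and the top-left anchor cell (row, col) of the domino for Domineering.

[..O/..X/X..] O move#1: (0,0):-1/O.O/..X/X.., (0,1):+1/.OO/..X/X..*, (1,0):+1/..O/O.X/X.., (1,1):-1/..O/.OX/X.., (2,1):-1/..O/..X/XO., (2,2):-1/..O/..X/X.O
[.OO/..X/X..] X move#2: (0,0):-1/XOO/..X/X..*, (1,0):-1/.OO/X.X/X.., (1,1):-1/.OO/.XX/X.., (2,1):-1/.OO/..X/XX., (2,2):-1/.OO/..X/X.X
[XOO/..X/X..] O move#3: (1,0):+1/XOO/O.X/X..*, (1,1):-1/XOO/.OX/X.., (2,1):-1/XOO/..X/XO., (2,2):-1/XOO/..X/X.O
[XOO/O.X/X..] end (terminal -1, X#4); searched ..O/..X/X.. to 6

PV length from [..O/..X/X..]: 3 plies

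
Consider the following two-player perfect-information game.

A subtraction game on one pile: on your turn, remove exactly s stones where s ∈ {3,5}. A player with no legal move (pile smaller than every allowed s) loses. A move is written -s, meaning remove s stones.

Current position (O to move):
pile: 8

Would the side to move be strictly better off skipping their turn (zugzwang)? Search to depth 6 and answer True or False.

[8] O move#1: -3:-1/5*, -5:-1/3
[5] X move#2: -3:+1/2*, -5:+1/0
[2] end (terminal -1, O#3); searched 8 to 6
pass branch (X moves first from the same position):
  | [8] X move#1: -3:-1/5*, -5:-1/3
  | [5] O move#2: -3:+1/2*, -5:+1/0
  | [2] end (terminal -1, X#3); searched 8 to 6
O moving scores -1; O passing scores +1

zugzwang(8, O) = True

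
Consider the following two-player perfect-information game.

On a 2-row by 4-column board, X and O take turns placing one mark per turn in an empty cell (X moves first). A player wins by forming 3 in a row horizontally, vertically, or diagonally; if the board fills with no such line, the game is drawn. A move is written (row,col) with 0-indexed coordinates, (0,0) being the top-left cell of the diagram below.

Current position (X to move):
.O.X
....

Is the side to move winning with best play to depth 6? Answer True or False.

ply 1, X at .O.X/.... | (0,0)=+0→XO.X/....*; (0,2)=+0→.OXX/....; (1,0)=+0→.O.X/X...; (1,1)=+0→.O.X/.X..; (1,2)=+0→.O.X/..X.; (1,3)=+0→.O.X/...X
ply 2, O at XO.X/.... | (0,2)=+0→XOOX/....*; (1,0)=+0→XO.X/O...; (1,1)=+0→XO.X/.O..; (1,2)=+0→XO.X/..O.; (1,3)=+0→XO.X/...O
ply 3, X at XOOX/.... | (1,0)=+0→XOOX/X...*; (1,1)=+0→XOOX/.X..; (1,2)=+0→XOOX/..X.; (1,3)=+0→XOOX/...X
ply 4, O at XOOX/X... | (1,1)=+0→XOOX/XO..*; (1,2)=+0→XOOX/X.O.; (1,3)=+0→XOOX/X..O
ply 5, X at XOOX/XO.. | (1,2)=+0→XOOX/XOX.*; (1,3)=+0→XOOX/XO.X
ply 6, O at XOOX/XOX. | (1,3)=+0→XOOX/XOXO*
ply 7: XOOX/XOXO is terminal +0 (X); from .O.X/.... depth 6

X winning at [.O.X/....]: False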